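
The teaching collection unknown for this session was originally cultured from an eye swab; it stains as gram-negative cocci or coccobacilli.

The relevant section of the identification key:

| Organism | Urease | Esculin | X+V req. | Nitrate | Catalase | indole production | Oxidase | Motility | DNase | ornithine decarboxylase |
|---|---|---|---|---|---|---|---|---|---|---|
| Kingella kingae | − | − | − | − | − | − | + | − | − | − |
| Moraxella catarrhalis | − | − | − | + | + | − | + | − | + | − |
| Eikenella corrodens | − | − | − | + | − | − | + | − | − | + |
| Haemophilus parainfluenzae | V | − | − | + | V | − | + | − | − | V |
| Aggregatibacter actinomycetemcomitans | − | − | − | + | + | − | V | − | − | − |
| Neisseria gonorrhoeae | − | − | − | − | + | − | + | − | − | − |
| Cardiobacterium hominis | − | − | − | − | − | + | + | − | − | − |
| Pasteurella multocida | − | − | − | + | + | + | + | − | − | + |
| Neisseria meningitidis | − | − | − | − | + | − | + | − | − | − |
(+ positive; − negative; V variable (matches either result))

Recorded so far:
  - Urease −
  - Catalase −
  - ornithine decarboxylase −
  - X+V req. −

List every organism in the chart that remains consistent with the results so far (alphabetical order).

X+V req. −: all 9 remaining candidates are consistent.
ornithine decarboxylase −: excludes Eikenella corrodens, Pasteurella multocida — 7 left.
Urease −: all 7 remaining candidates are consistent.
Catalase −: excludes Moraxella catarrhalis, Aggregatibacter actinomycetemcomitans, Neisseria gonorrhoeae, Neisseria meningitidis — 3 left.

Cardiobacterium hominis, Haemophilus parainfluenzae, Kingella kingae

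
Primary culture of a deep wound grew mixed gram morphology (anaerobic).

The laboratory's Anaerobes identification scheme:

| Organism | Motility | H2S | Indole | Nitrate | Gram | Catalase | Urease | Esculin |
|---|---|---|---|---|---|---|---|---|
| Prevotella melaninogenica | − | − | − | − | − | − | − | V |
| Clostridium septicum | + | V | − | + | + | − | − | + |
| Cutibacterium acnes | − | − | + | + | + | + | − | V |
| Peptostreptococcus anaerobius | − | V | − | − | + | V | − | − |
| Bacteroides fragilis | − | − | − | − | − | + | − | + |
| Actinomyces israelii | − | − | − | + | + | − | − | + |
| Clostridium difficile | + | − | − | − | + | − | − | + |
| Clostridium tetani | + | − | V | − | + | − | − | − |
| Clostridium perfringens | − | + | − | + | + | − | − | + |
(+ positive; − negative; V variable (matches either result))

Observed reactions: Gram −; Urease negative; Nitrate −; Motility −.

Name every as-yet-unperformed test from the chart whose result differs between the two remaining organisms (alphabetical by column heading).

Catalase

Urease −: all 9 remaining candidates are consistent.
Motility −: excludes Clostridium septicum, Clostridium difficile, Clostridium tetani — 6 left.
Nitrate −: excludes Cutibacterium acnes, Actinomyces israelii, Clostridium perfringens — 3 left.
Gram −: excludes Peptostreptococcus anaerobius — 2 left.
Two candidates remain: Bacteroides fragilis and Prevotella melaninogenica.
  H2S: − vs − — same for both, does not separate.
  Indole: − vs − — same for both, does not separate.
  Catalase: Bacteroides fragilis +, Prevotella melaninogenica − — discriminates.
  Esculin: + vs V — variable for at least one, does not separate.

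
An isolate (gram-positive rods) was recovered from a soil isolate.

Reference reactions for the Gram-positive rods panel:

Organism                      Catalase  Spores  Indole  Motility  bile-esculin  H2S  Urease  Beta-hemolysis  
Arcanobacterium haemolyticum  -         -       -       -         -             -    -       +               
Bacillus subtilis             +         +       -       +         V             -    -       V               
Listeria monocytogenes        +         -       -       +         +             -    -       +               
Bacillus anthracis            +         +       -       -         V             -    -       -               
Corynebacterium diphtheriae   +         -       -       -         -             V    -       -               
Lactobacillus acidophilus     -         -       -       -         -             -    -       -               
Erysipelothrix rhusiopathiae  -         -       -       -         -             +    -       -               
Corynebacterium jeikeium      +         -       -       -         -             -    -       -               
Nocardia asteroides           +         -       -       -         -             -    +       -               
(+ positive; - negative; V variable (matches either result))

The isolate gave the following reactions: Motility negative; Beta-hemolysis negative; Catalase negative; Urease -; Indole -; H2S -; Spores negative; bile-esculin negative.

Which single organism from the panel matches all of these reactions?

Lactobacillus acidophilus

Spores -: excludes Bacillus subtilis, Bacillus anthracis — 7 left.
Indole -: all 7 remaining candidates are consistent.
Catalase -: excludes Listeria monocytogenes, Corynebacterium diphtheriae, Corynebacterium jeikeium, Nocardia asteroides — 3 left.
Motility -: all 3 remaining candidates are consistent.
H2S -: excludes Erysipelothrix rhusiopathiae — 2 left.
Beta-hemolysis -: excludes Arcanobacterium haemolyticum — 1 left.
Urease -: the one remaining candidate is consistent.
bile-esculin -: the one remaining candidate is consistent.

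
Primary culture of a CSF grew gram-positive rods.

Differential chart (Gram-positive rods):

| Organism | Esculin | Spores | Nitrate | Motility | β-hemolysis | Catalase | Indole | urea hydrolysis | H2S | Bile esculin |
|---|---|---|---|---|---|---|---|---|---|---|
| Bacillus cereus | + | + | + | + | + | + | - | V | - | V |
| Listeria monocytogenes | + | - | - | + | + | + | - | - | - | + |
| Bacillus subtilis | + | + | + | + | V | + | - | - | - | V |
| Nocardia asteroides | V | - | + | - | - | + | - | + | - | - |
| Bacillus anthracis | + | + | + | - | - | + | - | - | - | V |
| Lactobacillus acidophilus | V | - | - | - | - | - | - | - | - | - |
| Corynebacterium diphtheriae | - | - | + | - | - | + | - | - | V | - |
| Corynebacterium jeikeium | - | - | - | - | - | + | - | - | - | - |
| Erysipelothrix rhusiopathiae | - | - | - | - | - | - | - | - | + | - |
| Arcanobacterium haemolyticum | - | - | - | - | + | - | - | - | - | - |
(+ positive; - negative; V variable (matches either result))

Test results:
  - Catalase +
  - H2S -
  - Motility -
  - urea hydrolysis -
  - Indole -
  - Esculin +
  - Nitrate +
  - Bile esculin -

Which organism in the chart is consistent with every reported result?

Indole -: all 10 remaining candidates are consistent.
Esculin +: excludes Corynebacterium diphtheriae, Corynebacterium jeikeium, Erysipelothrix rhusiopathiae, Arcanobacterium haemolyticum — 6 left.
H2S -: all 6 remaining candidates are consistent.
Motility -: excludes Bacillus cereus, Listeria monocytogenes, Bacillus subtilis — 3 left.
Bile esculin -: all 3 remaining candidates are consistent.
Nitrate +: excludes Lactobacillus acidophilus — 2 left.
urea hydrolysis -: excludes Nocardia asteroides — 1 left.
Catalase +: the one remaining candidate is consistent.

Bacillus anthracis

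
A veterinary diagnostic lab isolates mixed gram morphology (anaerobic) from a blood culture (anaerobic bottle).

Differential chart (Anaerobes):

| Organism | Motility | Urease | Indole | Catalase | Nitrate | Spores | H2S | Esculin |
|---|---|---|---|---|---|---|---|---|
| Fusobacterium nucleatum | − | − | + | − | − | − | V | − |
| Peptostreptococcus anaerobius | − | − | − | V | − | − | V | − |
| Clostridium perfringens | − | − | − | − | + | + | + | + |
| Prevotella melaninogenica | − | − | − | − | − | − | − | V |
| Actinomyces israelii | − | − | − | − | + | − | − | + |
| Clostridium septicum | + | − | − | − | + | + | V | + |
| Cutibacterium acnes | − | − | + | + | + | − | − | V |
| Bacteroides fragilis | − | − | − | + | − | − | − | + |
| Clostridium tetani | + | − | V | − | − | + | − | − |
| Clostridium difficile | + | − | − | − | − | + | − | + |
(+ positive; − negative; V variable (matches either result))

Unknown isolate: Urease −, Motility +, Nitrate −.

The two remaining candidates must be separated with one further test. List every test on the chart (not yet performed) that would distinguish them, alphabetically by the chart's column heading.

Motility +: excludes 7 organisms — 3 left.
Urease −: all 3 remaining candidates are consistent.
Nitrate −: excludes Clostridium septicum — 2 left.
Two candidates remain: Clostridium difficile and Clostridium tetani.
  Indole: − vs V — variable for at least one, does not separate.
  Catalase: − vs − — same for both, does not separate.
  Spores: + vs + — same for both, does not separate.
  H2S: − vs − — same for both, does not separate.
  Esculin: Clostridium difficile +, Clostridium tetani − — discriminates.

Esculin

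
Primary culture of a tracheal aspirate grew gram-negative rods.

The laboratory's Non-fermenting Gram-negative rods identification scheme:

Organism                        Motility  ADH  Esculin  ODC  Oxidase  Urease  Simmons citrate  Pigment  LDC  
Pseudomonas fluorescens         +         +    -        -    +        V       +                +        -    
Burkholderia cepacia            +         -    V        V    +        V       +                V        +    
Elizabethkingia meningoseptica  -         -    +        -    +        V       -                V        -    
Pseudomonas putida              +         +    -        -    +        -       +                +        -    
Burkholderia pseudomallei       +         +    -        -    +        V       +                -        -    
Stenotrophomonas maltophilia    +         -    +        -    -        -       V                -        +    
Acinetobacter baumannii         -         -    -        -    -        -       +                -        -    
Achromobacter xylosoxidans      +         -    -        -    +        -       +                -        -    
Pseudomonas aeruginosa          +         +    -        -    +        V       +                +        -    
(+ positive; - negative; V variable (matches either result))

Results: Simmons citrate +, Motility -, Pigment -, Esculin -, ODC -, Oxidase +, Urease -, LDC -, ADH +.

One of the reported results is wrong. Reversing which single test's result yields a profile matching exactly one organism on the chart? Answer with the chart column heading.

As reported, no row in the chart matches all 9 reactions.
Reversing ODC → still no organism matches.
Reversing ADH → still no organism matches.
Reversing Esculin → still no organism matches.
Reversing Simmons citrate → still no organism matches.
Reversing Urease → still no organism matches.
Reversing LDC → still no organism matches.
Reversing Oxidase → still no organism matches.
Reversing Motility (to +) → unique match: Burkholderia pseudomallei.
Reversing Pigment → still no organism matches.

Motility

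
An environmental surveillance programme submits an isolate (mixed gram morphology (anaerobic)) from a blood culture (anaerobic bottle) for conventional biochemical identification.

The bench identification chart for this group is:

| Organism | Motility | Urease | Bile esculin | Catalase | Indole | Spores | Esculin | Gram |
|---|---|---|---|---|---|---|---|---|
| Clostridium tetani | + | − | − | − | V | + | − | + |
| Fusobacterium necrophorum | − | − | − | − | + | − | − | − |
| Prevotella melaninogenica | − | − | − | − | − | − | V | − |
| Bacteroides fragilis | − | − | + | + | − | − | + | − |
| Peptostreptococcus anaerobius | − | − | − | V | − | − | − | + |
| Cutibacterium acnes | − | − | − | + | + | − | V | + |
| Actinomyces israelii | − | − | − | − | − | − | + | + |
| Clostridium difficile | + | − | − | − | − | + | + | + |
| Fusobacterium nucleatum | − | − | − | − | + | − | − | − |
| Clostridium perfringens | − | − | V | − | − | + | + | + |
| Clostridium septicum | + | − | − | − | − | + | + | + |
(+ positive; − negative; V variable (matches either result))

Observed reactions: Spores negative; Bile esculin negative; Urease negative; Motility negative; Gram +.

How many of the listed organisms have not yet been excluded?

Bile esculin −: excludes Bacteroides fragilis — 10 left.
Motility −: excludes Clostridium tetani, Clostridium difficile, Clostridium septicum — 7 left.
Gram +: excludes Fusobacterium necrophorum, Prevotella melaninogenica, Fusobacterium nucleatum — 4 left.
Urease −: all 4 remaining candidates are consistent.
Spores −: excludes Clostridium perfringens — 3 left.
Still consistent: Actinomyces israelii, Cutibacterium acnes, Peptostreptococcus anaerobius.

3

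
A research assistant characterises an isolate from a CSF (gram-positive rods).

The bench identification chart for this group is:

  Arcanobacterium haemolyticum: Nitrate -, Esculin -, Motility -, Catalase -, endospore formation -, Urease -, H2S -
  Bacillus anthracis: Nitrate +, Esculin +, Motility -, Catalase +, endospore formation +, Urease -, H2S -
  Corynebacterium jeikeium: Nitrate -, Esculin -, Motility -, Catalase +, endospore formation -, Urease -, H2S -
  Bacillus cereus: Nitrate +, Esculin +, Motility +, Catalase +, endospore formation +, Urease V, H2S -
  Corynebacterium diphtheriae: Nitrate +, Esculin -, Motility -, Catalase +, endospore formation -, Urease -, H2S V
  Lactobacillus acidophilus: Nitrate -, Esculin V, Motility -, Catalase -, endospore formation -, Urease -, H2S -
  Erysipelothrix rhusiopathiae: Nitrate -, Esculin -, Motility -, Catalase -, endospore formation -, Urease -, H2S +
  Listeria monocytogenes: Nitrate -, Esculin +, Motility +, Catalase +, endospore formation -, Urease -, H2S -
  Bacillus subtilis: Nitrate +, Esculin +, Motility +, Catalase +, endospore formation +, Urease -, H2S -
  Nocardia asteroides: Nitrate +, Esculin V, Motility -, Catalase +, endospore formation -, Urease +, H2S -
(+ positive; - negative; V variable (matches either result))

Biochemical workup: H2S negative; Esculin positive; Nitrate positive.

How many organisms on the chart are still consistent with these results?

H2S -: excludes Erysipelothrix rhusiopathiae — 9 left.
Esculin +: excludes Arcanobacterium haemolyticum, Corynebacterium jeikeium, Corynebacterium diphtheriae — 6 left.
Nitrate +: excludes Lactobacillus acidophilus, Listeria monocytogenes — 4 left.
Still consistent: Bacillus anthracis, Bacillus cereus, Bacillus subtilis, Nocardia asteroides.

4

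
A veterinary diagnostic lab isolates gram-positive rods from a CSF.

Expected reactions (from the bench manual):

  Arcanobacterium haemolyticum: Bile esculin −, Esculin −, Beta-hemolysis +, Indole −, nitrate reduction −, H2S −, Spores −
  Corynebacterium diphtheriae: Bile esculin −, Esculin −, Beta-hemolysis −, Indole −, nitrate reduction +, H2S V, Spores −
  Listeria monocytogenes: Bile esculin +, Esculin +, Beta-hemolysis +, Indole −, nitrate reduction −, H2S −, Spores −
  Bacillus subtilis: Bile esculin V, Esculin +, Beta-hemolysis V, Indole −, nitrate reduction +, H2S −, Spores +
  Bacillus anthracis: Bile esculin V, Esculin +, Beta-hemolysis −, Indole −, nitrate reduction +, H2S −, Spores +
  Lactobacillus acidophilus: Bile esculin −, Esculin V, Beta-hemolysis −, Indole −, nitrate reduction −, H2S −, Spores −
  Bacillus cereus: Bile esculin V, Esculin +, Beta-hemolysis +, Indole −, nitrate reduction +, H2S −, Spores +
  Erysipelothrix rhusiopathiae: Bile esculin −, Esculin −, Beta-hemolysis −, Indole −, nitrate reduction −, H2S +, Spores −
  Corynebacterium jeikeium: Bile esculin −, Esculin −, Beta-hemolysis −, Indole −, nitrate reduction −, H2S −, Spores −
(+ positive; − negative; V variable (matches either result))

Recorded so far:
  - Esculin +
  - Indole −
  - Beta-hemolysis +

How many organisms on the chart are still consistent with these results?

Beta-hemolysis +: excludes 5 organisms — 4 left.
Indole −: all 4 remaining candidates are consistent.
Esculin +: excludes Arcanobacterium haemolyticum — 3 left.
Still consistent: Bacillus cereus, Bacillus subtilis, Listeria monocytogenes.

3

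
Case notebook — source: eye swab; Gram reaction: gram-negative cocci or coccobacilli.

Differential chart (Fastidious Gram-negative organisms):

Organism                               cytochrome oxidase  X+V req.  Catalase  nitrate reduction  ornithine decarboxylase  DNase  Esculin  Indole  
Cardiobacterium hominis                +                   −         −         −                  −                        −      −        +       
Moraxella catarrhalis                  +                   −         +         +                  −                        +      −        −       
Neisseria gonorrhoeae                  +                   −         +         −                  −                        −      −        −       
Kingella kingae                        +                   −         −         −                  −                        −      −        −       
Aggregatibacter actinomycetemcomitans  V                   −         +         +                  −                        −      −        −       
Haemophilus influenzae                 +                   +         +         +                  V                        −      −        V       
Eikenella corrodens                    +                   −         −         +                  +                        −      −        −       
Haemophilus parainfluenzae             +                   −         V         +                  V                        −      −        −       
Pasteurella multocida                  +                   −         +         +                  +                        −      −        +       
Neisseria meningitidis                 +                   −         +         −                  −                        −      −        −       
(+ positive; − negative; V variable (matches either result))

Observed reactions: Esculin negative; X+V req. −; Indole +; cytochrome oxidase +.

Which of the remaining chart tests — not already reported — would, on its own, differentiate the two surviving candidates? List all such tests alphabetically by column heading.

Catalase, nitrate reduction, ornithine decarboxylase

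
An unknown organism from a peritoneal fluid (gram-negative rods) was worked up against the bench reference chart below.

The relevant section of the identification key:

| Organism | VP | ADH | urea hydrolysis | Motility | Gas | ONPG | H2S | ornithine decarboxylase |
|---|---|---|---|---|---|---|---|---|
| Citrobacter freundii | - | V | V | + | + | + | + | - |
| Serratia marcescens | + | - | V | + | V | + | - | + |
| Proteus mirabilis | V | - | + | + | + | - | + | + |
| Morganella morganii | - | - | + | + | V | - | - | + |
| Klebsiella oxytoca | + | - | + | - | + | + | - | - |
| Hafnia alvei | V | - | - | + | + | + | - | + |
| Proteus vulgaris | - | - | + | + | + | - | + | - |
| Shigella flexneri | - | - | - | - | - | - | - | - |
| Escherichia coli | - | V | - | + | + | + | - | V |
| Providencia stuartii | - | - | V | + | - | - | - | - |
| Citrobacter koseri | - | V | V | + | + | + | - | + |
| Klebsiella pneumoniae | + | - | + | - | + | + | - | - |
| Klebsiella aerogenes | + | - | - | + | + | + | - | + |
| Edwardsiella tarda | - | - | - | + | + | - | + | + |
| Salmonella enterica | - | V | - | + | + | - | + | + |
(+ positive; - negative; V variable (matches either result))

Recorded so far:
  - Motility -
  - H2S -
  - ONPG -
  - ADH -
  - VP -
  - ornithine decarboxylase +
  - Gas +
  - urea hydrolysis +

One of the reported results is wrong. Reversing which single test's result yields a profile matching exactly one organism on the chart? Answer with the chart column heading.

As reported, no row in the chart matches all 8 reactions.
Reversing Motility (to +) → unique match: Morganella morganii.
Reversing H2S → still no organism matches.
Reversing ADH → still no organism matches.
Reversing urea hydrolysis → still no organism matches.
Reversing VP → still no organism matches.
Reversing ONPG → still no organism matches.
Reversing Gas → still no organism matches.
Reversing ornithine decarboxylase → still no organism matches.

Motility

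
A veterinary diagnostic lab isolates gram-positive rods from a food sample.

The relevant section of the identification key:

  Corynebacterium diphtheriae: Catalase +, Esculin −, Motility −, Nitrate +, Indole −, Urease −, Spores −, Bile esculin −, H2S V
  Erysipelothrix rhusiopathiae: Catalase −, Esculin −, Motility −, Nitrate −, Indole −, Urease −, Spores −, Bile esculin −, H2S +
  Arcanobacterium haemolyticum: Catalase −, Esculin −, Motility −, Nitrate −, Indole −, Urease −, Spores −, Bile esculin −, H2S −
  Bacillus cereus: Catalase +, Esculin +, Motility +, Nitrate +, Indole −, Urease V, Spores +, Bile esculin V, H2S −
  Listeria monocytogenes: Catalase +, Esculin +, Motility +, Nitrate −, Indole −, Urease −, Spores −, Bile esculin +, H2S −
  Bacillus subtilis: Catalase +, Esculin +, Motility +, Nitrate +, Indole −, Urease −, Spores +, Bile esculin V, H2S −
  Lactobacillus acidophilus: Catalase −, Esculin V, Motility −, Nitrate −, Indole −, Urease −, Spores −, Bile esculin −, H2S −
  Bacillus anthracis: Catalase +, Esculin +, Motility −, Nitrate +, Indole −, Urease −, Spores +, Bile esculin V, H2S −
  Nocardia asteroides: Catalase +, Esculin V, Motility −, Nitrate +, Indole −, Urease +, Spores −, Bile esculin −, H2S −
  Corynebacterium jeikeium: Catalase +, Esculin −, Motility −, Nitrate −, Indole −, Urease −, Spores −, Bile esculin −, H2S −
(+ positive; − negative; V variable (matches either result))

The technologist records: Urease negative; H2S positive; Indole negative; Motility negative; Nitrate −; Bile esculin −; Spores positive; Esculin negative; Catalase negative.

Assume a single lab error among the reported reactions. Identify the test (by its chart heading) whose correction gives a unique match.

As reported, no row in the chart matches all 9 reactions.
Reversing Urease → still no organism matches.
Reversing Esculin → still no organism matches.
Reversing Bile esculin → still no organism matches.
Reversing Nitrate → still no organism matches.
Reversing Spores (to −) → unique match: Erysipelothrix rhusiopathiae.
Reversing Motility → still no organism matches.
Reversing H2S → still no organism matches.
Reversing Catalase → still no organism matches.
Reversing Indole → still no organism matches.

Spores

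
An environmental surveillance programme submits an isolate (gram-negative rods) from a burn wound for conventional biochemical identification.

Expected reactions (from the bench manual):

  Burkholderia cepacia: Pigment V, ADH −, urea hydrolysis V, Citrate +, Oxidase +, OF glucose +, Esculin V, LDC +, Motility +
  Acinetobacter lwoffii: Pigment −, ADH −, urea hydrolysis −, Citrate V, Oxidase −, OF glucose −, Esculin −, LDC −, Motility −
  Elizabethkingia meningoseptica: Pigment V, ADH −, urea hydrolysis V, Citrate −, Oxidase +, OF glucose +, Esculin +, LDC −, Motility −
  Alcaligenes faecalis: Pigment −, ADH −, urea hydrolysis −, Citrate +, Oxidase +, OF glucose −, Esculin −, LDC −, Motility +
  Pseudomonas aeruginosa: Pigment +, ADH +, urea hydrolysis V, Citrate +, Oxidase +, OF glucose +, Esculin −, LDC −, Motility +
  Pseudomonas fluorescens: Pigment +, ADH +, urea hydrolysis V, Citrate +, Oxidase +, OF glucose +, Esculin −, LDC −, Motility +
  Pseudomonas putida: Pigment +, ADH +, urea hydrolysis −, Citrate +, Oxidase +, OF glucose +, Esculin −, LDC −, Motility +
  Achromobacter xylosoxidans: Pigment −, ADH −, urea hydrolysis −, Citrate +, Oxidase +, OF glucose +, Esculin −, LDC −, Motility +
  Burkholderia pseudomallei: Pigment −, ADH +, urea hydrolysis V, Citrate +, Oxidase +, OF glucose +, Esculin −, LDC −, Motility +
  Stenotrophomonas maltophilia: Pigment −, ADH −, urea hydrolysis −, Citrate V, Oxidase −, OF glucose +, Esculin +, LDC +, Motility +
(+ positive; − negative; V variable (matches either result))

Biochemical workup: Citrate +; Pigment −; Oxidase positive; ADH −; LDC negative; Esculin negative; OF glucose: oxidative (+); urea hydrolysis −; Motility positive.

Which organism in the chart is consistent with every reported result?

Achromobacter xylosoxidans

OF glucose +: excludes Acinetobacter lwoffii, Alcaligenes faecalis — 8 left.
Esculin −: excludes Elizabethkingia meningoseptica, Stenotrophomonas maltophilia — 6 left.
LDC −: excludes Burkholderia cepacia — 5 left.
ADH −: excludes Pseudomonas aeruginosa, Pseudomonas fluorescens, Pseudomonas putida, Burkholderia pseudomallei — 1 left.
Pigment −: the one remaining candidate is consistent.
Motility +: the one remaining candidate is consistent.
Citrate +: the one remaining candidate is consistent.
Oxidase +: the one remaining candidate is consistent.
urea hydrolysis −: the one remaining candidate is consistent.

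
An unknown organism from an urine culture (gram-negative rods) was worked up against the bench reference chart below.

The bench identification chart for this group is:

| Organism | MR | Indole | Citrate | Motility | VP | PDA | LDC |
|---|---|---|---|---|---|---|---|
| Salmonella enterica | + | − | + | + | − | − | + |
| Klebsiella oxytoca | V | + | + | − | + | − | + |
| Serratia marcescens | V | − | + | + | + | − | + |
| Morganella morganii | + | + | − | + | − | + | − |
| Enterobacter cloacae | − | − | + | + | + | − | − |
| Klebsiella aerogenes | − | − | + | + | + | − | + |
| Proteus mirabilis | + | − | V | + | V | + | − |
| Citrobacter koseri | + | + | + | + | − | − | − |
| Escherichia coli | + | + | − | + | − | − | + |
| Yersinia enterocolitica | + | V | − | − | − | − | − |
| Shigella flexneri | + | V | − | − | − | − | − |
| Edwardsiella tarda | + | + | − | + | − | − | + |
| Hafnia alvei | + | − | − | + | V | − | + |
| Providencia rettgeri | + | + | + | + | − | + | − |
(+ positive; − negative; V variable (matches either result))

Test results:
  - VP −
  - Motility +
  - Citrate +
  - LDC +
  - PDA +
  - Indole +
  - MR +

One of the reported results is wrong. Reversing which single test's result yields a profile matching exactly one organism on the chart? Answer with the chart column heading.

LDC

As reported, no row in the chart matches all 7 reactions.
Reversing VP → still no organism matches.
Reversing Citrate → still no organism matches.
Reversing PDA → still no organism matches.
Reversing MR → still no organism matches.
Reversing Motility → still no organism matches.
Reversing LDC (to −) → unique match: Providencia rettgeri.
Reversing Indole → still no organism matches.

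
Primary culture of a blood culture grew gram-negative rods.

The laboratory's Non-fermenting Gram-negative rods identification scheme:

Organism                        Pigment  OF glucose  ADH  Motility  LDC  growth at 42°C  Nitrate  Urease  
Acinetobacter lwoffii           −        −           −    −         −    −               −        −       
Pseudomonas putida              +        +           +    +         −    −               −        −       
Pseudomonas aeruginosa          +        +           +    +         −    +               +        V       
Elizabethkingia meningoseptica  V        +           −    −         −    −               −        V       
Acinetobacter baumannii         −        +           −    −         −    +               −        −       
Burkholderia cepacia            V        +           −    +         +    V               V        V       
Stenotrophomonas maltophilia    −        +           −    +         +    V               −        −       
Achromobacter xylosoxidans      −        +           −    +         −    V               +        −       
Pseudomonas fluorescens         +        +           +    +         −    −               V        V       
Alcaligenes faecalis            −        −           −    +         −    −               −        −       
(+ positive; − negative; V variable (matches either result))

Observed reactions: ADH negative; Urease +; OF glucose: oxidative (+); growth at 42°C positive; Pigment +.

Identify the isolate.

ADH −: excludes Pseudomonas putida, Pseudomonas aeruginosa, Pseudomonas fluorescens — 7 left.
OF glucose +: excludes Acinetobacter lwoffii, Alcaligenes faecalis — 5 left.
growth at 42°C +: excludes Elizabethkingia meningoseptica — 4 left.
Urease +: excludes Acinetobacter baumannii, Stenotrophomonas maltophilia, Achromobacter xylosoxidans — 1 left.
Pigment +: the one remaining candidate is consistent.

Burkholderia cepacia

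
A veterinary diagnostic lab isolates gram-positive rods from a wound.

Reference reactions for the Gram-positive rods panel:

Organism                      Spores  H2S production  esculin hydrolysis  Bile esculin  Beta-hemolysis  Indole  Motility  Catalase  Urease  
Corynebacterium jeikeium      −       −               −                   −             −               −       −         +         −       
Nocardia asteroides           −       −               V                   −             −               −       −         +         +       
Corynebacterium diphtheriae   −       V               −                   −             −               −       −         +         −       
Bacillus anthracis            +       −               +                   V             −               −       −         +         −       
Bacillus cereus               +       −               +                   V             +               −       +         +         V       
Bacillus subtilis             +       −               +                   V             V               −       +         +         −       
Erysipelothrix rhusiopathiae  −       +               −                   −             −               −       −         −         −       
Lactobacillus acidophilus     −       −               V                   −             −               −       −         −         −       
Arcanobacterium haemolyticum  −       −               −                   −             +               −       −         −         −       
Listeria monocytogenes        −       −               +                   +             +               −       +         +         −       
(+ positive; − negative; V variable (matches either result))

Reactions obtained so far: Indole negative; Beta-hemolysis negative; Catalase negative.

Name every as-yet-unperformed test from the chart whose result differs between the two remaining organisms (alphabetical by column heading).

Indole −: all 10 remaining candidates are consistent.
Beta-hemolysis −: excludes Bacillus cereus, Arcanobacterium haemolyticum, Listeria monocytogenes — 7 left.
Catalase −: excludes 5 organisms — 2 left.
Two candidates remain: Erysipelothrix rhusiopathiae and Lactobacillus acidophilus.
  Spores: − vs − — same for both, does not separate.
  H2S production: Erysipelothrix rhusiopathiae +, Lactobacillus acidophilus − — discriminates.
  esculin hydrolysis: − vs V — variable for at least one, does not separate.
  Bile esculin: − vs − — same for both, does not separate.
  Motility: − vs − — same for both, does not separate.
  Urease: − vs − — same for both, does not separate.

H2S production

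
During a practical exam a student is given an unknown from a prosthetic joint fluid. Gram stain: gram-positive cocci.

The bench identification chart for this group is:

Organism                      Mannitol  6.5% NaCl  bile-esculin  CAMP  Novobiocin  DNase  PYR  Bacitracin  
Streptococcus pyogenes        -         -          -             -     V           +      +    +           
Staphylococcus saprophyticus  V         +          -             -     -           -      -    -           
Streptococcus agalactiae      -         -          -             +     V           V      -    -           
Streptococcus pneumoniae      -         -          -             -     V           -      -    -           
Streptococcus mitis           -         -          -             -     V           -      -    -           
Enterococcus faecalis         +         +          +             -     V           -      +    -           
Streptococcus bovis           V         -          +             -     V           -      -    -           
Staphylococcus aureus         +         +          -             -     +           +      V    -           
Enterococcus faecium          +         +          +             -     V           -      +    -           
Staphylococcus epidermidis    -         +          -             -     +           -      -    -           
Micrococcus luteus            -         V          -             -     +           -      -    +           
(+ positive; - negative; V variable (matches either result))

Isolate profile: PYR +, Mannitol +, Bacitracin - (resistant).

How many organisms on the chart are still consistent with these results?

3

PYR +: excludes 7 organisms — 4 left.
Bacitracin -: excludes Streptococcus pyogenes — 3 left.
Mannitol +: all 3 remaining candidates are consistent.
Still consistent: Enterococcus faecalis, Enterococcus faecium, Staphylococcus aureus.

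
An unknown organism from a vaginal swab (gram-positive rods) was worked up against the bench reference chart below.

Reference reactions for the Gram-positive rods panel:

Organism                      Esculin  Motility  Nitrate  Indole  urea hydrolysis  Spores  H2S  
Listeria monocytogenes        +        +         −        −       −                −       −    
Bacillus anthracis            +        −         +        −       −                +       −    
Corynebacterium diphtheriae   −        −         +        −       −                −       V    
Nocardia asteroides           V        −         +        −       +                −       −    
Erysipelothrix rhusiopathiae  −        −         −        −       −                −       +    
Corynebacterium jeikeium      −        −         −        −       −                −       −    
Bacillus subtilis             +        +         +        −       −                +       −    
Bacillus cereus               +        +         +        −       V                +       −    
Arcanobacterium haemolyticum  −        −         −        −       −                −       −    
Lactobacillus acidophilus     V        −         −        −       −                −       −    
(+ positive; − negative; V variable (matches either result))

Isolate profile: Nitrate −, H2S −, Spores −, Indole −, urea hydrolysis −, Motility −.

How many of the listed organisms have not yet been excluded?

3

Indole −: all 10 remaining candidates are consistent.
Nitrate −: excludes 5 organisms — 5 left.
H2S −: excludes Erysipelothrix rhusiopathiae — 4 left.
Spores −: all 4 remaining candidates are consistent.
urea hydrolysis −: all 4 remaining candidates are consistent.
Motility −: excludes Listeria monocytogenes — 3 left.
Still consistent: Arcanobacterium haemolyticum, Corynebacterium jeikeium, Lactobacillus acidophilus.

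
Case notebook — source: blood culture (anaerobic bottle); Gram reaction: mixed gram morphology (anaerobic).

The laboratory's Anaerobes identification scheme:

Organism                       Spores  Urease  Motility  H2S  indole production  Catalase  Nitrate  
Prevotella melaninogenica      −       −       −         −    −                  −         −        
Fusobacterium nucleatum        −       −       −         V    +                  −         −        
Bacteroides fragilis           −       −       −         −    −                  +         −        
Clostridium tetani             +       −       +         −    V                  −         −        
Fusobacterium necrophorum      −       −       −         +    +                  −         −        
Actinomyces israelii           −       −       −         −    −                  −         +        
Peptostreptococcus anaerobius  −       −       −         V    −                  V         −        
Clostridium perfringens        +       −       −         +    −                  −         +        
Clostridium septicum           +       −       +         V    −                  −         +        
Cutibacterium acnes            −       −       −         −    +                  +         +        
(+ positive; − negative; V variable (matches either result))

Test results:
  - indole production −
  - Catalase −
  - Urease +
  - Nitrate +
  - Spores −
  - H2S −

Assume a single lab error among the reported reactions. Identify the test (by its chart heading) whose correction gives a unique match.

Urease

As reported, no row in the chart matches all 6 reactions.
Reversing Spores → still no organism matches.
Reversing Urease (to −) → unique match: Actinomyces israelii.
Reversing Catalase → still no organism matches.
Reversing Nitrate → still no organism matches.
Reversing H2S → still no organism matches.
Reversing indole production → still no organism matches.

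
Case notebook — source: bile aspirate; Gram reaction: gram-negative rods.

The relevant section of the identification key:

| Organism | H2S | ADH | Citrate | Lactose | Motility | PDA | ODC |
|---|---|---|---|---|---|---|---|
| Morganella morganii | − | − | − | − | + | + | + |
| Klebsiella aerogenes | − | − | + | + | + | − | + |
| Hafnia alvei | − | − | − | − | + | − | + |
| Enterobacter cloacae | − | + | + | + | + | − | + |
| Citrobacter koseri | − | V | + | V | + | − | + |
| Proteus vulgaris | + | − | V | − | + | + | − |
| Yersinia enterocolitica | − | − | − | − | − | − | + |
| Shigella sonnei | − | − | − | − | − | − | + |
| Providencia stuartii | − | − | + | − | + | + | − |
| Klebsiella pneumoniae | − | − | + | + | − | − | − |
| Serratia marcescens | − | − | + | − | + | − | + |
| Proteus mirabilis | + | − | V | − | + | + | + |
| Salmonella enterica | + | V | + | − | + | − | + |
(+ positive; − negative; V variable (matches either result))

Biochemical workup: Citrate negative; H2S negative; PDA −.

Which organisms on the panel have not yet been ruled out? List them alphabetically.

Hafnia alvei, Shigella sonnei, Yersinia enterocolitica

H2S −: excludes Proteus vulgaris, Proteus mirabilis, Salmonella enterica — 10 left.
Citrate −: excludes 6 organisms — 4 left.
PDA −: excludes Morganella morganii — 3 left.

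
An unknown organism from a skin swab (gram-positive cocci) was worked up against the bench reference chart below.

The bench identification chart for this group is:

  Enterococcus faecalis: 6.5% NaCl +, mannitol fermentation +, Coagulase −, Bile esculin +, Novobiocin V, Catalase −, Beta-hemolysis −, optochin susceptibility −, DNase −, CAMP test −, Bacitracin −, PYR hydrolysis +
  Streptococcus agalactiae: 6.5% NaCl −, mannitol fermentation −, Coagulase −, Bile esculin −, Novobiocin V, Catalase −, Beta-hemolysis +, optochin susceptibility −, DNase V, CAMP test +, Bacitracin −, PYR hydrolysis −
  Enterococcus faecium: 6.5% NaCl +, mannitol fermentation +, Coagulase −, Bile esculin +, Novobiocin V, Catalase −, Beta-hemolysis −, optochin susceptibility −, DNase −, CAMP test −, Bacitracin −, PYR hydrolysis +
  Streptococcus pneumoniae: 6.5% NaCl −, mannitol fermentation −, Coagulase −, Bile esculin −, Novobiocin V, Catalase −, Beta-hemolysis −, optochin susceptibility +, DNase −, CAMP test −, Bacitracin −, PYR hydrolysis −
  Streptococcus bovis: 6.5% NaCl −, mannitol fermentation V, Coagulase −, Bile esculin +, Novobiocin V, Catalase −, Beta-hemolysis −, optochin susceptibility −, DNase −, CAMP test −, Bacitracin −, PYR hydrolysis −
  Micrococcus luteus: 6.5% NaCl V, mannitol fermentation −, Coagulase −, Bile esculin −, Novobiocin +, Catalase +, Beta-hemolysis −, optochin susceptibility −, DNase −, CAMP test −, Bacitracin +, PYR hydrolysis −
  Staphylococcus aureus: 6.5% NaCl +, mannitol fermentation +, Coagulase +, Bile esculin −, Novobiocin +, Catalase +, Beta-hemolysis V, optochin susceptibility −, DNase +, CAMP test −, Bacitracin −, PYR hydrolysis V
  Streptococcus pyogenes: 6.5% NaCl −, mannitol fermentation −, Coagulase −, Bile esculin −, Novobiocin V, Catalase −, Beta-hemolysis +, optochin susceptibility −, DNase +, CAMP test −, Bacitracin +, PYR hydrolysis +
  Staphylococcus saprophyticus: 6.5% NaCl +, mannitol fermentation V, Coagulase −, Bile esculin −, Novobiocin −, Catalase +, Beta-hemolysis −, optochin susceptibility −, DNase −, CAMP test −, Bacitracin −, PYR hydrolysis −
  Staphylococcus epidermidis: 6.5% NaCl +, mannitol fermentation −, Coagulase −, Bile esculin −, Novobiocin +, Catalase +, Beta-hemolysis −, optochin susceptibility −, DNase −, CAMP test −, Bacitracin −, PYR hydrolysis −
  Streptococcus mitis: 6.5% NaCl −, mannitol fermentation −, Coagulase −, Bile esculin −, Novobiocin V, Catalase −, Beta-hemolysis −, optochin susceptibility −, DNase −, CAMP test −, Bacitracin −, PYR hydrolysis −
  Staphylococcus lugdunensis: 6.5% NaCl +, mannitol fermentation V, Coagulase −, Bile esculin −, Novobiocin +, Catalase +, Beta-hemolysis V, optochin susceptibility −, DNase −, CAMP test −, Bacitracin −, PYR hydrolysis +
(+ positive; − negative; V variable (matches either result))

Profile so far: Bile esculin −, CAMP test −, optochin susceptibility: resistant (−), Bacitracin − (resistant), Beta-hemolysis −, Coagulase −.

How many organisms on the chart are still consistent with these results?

4

optochin susceptibility −: excludes Streptococcus pneumoniae — 11 left.
Bile esculin −: excludes Enterococcus faecalis, Enterococcus faecium, Streptococcus bovis — 8 left.
Beta-hemolysis −: excludes Streptococcus agalactiae, Streptococcus pyogenes — 6 left.
Coagulase −: excludes Staphylococcus aureus — 5 left.
CAMP test −: all 5 remaining candidates are consistent.
Bacitracin −: excludes Micrococcus luteus — 4 left.
Still consistent: Staphylococcus epidermidis, Staphylococcus lugdunensis, Staphylococcus saprophyticus, Streptococcus mitis.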